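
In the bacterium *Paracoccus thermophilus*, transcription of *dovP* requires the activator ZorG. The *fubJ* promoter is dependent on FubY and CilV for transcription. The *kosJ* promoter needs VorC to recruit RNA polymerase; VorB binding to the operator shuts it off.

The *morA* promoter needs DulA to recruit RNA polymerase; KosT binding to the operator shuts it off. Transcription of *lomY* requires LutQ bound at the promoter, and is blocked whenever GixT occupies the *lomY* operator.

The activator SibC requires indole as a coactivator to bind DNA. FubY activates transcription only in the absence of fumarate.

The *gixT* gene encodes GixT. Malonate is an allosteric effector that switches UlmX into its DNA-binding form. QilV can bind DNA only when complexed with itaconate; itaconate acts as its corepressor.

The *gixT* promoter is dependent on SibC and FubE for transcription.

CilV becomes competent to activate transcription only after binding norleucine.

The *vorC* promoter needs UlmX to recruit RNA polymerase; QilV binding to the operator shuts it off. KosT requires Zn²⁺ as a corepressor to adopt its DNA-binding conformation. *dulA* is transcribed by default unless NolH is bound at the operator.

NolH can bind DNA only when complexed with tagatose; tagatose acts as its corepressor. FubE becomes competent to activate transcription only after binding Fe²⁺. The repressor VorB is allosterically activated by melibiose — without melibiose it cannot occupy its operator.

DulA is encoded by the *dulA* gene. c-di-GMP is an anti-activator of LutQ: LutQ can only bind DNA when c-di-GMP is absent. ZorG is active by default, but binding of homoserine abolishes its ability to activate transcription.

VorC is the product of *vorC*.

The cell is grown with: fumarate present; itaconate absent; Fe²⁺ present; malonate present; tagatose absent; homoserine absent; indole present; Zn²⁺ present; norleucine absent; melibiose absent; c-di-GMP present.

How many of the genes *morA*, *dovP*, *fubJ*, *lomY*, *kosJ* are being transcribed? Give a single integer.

Tagatose is absent, so NolH is inactive.
With no repressor bound, *dulA* is transcribed.
So DulA is produced and active.
Zn²⁺ is present, so KosT is active.
With repressor KosT bound, *morA* is not transcribed.
→ *morA* is OFF.
Homoserine is absent, so ZorG is active.
No repressor is bound and ZorG is active, so *dovP* is transcribed.
→ *dovP* is ON.
Fumarate is present, so FubY is inactive.
Norleucine is absent, so CilV is inactive.
Required activator FubY is absent, so *fubJ* is not transcribed.
→ *fubJ* is OFF.
c-di-GMP is present, so LutQ is inactive.
Indole is present, so SibC is active.
Fe²⁺ is present, so FubE is active.
No repressor is bound and SibC and FubE are active, so *gixT* is transcribed.
So GixT is produced and active.
With repressor GixT bound, *lomY* is not transcribed.
→ *lomY* is OFF.
Melibiose is absent, so VorB is inactive.
Itaconate is absent, so QilV is inactive.
Malonate is present, so UlmX is active.
No repressor is bound and UlmX is active, so *vorC* is transcribed.
So VorC is produced and active.
No repressor is bound and VorC is active, so *kosJ* is transcribed.
→ *kosJ* is ON.
2 of the 5 genes are transcribed.

2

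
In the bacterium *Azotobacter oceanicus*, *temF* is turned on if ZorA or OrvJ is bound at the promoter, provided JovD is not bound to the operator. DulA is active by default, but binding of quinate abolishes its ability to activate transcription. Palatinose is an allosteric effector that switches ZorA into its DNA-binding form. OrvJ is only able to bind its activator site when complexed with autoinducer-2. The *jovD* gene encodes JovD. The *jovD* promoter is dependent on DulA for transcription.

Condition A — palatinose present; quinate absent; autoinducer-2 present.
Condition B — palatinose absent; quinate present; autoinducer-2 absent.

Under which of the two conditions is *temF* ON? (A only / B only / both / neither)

neither

Condition A:
Palatinose is present, so ZorA is active.
Quinate is absent, so DulA is active.
No repressor is bound and DulA is active, so *jovD* is transcribed.
So JovD is produced and active.
Autoinducer-2 is present, so OrvJ is active.
With repressor JovD bound, *temF* is not transcribed.
→ *temF* is OFF in A.
Condition B:
Palatinose is absent, so ZorA is inactive.
Quinate is present, so DulA is inactive.
Required activator DulA is absent, so *jovD* is not transcribed.
So JovD is not produced.
Autoinducer-2 is absent, so OrvJ is inactive.
No activator is available at the *temF* promoter, so *temF* is not transcribed.
→ *temF* is OFF in B.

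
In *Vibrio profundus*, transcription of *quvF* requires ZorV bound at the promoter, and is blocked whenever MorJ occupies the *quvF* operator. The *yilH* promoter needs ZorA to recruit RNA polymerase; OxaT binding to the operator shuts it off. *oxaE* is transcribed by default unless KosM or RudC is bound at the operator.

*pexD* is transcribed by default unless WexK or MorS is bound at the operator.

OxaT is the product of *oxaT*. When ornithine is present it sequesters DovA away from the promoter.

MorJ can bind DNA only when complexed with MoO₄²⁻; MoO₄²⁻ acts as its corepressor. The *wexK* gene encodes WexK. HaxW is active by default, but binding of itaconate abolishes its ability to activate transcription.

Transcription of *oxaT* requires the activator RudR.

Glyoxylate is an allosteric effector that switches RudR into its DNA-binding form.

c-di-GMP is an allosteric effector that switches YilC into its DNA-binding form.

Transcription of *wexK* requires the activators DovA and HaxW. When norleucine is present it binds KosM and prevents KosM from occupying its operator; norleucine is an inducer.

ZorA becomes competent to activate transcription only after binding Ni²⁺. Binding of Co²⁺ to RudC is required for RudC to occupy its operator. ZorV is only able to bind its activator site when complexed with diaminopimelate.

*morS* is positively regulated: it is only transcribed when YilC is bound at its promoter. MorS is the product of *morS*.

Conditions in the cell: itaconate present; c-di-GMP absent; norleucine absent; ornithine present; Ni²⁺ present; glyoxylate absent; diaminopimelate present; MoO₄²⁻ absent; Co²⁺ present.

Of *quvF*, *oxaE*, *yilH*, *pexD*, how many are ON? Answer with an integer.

3

MoO₄²⁻ is absent, so MorJ is inactive.
Diaminopimelate is present, so ZorV is active.
No repressor is bound and ZorV is active, so *quvF* is transcribed.
→ *quvF* is ON.
Norleucine is absent, so KosM is active.
Co²⁺ is present, so RudC is active.
With repressor KosM bound, *oxaE* is not transcribed.
→ *oxaE* is OFF.
Ni²⁺ is present, so ZorA is active.
Glyoxylate is absent, so RudR is inactive.
Required activator RudR is absent, so *oxaT* is not transcribed.
So OxaT is not produced.
No repressor is bound and ZorA is active, so *yilH* is transcribed.
→ *yilH* is ON.
Ornithine is present, so DovA is inactive.
Itaconate is present, so HaxW is inactive.
Required activator DovA is absent, so *wexK* is not transcribed.
So WexK is not produced.
c-di-GMP is absent, so YilC is inactive.
Required activator YilC is absent, so *morS* is not transcribed.
So MorS is not produced.
With no repressor bound, *pexD* is transcribed.
→ *pexD* is ON.
3 of the 4 genes are transcribed.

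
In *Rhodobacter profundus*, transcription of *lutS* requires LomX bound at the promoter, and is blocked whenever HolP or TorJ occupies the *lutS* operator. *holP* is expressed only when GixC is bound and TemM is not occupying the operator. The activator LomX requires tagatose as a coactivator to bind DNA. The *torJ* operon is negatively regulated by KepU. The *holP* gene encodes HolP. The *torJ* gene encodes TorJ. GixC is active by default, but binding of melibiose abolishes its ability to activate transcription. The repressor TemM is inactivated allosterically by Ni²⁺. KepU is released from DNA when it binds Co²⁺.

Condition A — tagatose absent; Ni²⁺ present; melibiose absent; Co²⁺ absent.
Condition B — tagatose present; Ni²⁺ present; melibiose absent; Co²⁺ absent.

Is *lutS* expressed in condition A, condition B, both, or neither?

neither

Condition A:
Tagatose is absent, so LomX is inactive.
Ni²⁺ is present, so TemM is inactive.
Melibiose is absent, so GixC is active.
No repressor is bound and GixC is active, so *holP* is transcribed.
So HolP is produced and active.
Co²⁺ is absent, so KepU is active.
With repressor KepU bound, *torJ* is not transcribed.
So TorJ is not produced.
With repressor HolP bound, *lutS* is not transcribed.
→ *lutS* is OFF in A.
Condition B:
Tagatose is present, so LomX is active.
Ni²⁺ is present, so TemM is inactive.
Melibiose is absent, so GixC is active.
No repressor is bound and GixC is active, so *holP* is transcribed.
So HolP is produced and active.
Co²⁺ is absent, so KepU is active.
With repressor KepU bound, *torJ* is not transcribed.
So TorJ is not produced.
With repressor HolP bound, *lutS* is not transcribed.
→ *lutS* is OFF in B.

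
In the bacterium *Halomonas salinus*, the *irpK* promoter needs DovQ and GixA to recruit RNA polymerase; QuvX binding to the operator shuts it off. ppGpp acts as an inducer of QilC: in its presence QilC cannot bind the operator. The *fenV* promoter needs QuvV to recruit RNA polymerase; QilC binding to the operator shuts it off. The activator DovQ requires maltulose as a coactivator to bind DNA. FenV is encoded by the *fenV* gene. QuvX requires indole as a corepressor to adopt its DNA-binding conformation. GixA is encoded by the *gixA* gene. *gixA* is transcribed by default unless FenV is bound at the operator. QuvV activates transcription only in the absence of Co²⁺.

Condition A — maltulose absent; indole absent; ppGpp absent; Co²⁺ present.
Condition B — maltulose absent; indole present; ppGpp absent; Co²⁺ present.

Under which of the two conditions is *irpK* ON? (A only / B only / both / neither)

Condition A:
Maltulose is absent, so DovQ is inactive.
Indole is absent, so QuvX is inactive.
ppGpp is absent, so QilC is active.
Co²⁺ is present, so QuvV is inactive.
With repressor QilC bound, *fenV* is not transcribed.
So FenV is not produced.
With no repressor bound, *gixA* is transcribed.
So GixA is produced and active.
Required activator DovQ is absent, so *irpK* is not transcribed.
→ *irpK* is OFF in A.
Condition B:
Maltulose is absent, so DovQ is inactive.
Indole is present, so QuvX is active.
ppGpp is absent, so QilC is active.
Co²⁺ is present, so QuvV is inactive.
With repressor QilC bound, *fenV* is not transcribed.
So FenV is not produced.
With no repressor bound, *gixA* is transcribed.
So GixA is produced and active.
With repressor QuvX bound, *irpK* is not transcribed.
→ *irpK* is OFF in B.

neither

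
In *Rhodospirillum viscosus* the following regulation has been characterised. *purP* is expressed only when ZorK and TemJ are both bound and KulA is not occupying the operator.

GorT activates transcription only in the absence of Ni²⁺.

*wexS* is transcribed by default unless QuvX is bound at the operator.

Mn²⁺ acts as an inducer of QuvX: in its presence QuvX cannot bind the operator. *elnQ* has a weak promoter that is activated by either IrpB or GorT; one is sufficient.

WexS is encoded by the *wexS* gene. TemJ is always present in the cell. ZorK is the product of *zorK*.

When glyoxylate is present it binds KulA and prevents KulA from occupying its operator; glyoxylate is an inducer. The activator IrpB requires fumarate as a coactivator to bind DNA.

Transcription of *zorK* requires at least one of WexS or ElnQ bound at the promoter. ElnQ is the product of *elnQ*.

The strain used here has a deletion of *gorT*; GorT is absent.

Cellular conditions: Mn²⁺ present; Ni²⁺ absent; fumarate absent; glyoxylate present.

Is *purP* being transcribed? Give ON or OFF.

Mn²⁺ is present, so QuvX is inactive.
With no repressor bound, *wexS* is transcribed.
So WexS is produced and active.
Fumarate is absent, so IrpB is inactive.
GorT is non-functional in this strain, so it has no effect.
No activator is available at the *elnQ* promoter, so *elnQ* is not transcribed.
So ElnQ is not produced.
Activator WexS is present, so *zorK* is transcribed.
So ZorK is produced and active.
Glyoxylate is present, so KulA is inactive.
TemJ is produced constitutively and is active.
No repressor is bound and ZorK and TemJ are active, so *purP* is transcribed.

ON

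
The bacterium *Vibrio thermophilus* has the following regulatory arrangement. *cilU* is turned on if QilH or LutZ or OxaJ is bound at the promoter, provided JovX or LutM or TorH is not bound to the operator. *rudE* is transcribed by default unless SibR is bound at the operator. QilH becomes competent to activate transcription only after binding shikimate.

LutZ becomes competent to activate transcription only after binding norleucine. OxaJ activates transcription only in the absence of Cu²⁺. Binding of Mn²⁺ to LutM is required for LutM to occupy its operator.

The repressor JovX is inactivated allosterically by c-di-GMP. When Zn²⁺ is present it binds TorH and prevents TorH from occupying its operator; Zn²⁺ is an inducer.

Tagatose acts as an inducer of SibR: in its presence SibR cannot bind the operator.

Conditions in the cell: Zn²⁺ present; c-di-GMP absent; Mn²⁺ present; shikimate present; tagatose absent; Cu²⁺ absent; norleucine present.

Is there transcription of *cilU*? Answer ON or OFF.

c-di-GMP is absent, so JovX is active.
Shikimate is present, so QilH is active.
Norleucine is present, so LutZ is active.
Cu²⁺ is absent, so OxaJ is active.
Mn²⁺ is present, so LutM is active.
Zn²⁺ is present, so TorH is inactive.
With repressor JovX bound, *cilU* is not transcribed.

OFF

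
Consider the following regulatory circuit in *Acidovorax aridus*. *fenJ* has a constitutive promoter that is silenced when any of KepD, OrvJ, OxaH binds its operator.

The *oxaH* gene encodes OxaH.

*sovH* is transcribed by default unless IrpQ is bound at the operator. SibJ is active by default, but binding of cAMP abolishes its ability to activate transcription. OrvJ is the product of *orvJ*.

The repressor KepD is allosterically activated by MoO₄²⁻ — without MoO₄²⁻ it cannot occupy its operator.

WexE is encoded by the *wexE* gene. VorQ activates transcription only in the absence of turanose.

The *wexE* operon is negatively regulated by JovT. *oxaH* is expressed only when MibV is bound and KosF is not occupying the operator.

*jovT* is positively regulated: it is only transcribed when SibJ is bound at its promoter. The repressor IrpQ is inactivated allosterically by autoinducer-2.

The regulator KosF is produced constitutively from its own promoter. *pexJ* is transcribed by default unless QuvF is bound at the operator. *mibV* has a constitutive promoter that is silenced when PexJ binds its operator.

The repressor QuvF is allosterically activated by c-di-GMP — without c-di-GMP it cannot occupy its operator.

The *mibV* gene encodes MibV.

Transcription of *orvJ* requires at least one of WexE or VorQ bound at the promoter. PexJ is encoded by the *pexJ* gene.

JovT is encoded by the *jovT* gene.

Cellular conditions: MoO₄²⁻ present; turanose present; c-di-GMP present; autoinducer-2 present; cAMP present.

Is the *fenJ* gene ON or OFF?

MoO₄²⁻ is present, so KepD is active.
cAMP is present, so SibJ is inactive.
Required activator SibJ is absent, so *jovT* is not transcribed.
So JovT is not produced.
With no repressor bound, *wexE* is transcribed.
So WexE is produced and active.
Turanose is present, so VorQ is inactive.
Activator WexE is present, so *orvJ* is transcribed.
So OrvJ is produced and active.
KosF is produced constitutively and is active.
c-di-GMP is present, so QuvF is active.
With repressor QuvF bound, *pexJ* is not transcribed.
So PexJ is not produced.
With no repressor bound, *mibV* is transcribed.
So MibV is produced and active.
With repressor KosF bound, *oxaH* is not transcribed.
So OxaH is not produced.
With repressor KepD bound, *fenJ* is not transcribed.

OFF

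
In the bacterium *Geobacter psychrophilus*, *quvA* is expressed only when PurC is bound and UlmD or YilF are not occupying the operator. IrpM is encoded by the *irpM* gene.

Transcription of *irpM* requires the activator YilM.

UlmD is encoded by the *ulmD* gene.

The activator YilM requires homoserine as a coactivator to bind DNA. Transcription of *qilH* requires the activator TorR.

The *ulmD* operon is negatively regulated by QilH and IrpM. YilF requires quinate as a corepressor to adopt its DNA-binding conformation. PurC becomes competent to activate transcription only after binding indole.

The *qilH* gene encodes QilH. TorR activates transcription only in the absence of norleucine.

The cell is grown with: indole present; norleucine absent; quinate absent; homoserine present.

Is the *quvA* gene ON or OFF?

Norleucine is absent, so TorR is active.
No repressor is bound and TorR is active, so *qilH* is transcribed.
So QilH is produced and active.
Homoserine is present, so YilM is active.
No repressor is bound and YilM is active, so *irpM* is transcribed.
So IrpM is produced and active.
With repressor QilH bound, *ulmD* is not transcribed.
So UlmD is not produced.
Indole is present, so PurC is active.
Quinate is absent, so YilF is inactive.
No repressor is bound and PurC is active, so *quvA* is transcribed.

ON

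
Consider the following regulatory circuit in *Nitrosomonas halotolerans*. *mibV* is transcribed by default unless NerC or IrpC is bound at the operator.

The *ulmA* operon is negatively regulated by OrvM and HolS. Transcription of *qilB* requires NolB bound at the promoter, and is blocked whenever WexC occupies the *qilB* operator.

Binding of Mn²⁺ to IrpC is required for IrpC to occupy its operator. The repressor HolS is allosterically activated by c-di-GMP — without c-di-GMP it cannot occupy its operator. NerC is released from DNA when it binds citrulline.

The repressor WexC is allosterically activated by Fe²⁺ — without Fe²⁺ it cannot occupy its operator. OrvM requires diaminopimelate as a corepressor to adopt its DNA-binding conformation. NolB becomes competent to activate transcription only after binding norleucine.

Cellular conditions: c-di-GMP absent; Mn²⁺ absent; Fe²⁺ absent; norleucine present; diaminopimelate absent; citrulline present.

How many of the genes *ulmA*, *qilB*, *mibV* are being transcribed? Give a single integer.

3

Diaminopimelate is absent, so OrvM is inactive.
c-di-GMP is absent, so HolS is inactive.
With no repressor bound, *ulmA* is transcribed.
→ *ulmA* is ON.
Fe²⁺ is absent, so WexC is inactive.
Norleucine is present, so NolB is active.
No repressor is bound and NolB is active, so *qilB* is transcribed.
→ *qilB* is ON.
Citrulline is present, so NerC is inactive.
Mn²⁺ is absent, so IrpC is inactive.
With no repressor bound, *mibV* is transcribed.
→ *mibV* is ON.
3 of the 3 genes are transcribed.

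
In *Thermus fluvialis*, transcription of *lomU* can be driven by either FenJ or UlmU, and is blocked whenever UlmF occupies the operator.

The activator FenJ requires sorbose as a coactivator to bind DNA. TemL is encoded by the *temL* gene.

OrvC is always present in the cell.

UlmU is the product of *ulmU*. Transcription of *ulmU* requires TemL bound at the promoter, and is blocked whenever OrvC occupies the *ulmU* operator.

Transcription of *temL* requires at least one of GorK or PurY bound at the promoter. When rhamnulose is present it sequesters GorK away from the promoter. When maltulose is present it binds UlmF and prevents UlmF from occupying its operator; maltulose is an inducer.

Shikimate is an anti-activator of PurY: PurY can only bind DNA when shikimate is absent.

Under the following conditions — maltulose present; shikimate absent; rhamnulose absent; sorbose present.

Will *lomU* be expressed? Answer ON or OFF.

Sorbose is present, so FenJ is active.
Rhamnulose is absent, so GorK is active.
Shikimate is absent, so PurY is active.
Activator GorK is present, so *temL* is transcribed.
So TemL is produced and active.
OrvC is produced constitutively and is active.
With repressor OrvC bound, *ulmU* is not transcribed.
So UlmU is not produced.
Maltulose is present, so UlmF is inactive.
Activator FenJ is present, so *lomU* is transcribed.

ON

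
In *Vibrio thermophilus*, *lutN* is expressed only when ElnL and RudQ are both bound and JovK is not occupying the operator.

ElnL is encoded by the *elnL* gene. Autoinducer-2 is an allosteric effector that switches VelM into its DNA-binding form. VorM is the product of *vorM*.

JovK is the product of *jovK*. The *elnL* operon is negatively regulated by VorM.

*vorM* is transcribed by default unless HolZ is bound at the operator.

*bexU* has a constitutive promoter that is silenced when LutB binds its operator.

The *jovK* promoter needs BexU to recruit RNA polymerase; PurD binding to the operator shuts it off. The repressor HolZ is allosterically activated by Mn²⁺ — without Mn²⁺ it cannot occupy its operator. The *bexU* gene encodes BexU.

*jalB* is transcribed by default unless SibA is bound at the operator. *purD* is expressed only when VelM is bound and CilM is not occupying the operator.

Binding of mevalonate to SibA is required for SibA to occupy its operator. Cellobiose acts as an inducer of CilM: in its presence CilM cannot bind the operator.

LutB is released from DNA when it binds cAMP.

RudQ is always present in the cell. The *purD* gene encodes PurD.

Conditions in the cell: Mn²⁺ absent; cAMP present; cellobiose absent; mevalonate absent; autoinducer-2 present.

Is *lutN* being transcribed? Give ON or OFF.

Autoinducer-2 is present, so VelM is active.
Cellobiose is absent, so CilM is active.
With repressor CilM bound, *purD* is not transcribed.
So PurD is not produced.
cAMP is present, so LutB is inactive.
With no repressor bound, *bexU* is transcribed.
So BexU is produced and active.
No repressor is bound and BexU is active, so *jovK* is transcribed.
So JovK is produced and active.
Mn²⁺ is absent, so HolZ is inactive.
With no repressor bound, *vorM* is transcribed.
So VorM is produced and active.
With repressor VorM bound, *elnL* is not transcribed.
So ElnL is not produced.
RudQ is produced constitutively and is active.
With repressor JovK bound, *lutN* is not transcribed.

OFF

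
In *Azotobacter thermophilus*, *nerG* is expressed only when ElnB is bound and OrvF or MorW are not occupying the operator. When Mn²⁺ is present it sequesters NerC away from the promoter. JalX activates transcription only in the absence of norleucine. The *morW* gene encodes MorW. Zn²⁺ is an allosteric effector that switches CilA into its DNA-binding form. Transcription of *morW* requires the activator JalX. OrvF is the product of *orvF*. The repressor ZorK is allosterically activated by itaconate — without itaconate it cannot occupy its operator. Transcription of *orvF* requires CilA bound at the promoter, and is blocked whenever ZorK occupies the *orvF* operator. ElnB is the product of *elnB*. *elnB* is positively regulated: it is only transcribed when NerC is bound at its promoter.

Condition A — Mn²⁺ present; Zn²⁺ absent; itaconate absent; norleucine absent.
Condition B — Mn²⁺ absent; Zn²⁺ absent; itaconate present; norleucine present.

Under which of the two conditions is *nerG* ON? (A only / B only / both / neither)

B only

Condition A:
Mn²⁺ is present, so NerC is inactive.
Required activator NerC is absent, so *elnB* is not transcribed.
So ElnB is not produced.
Zn²⁺ is absent, so CilA is inactive.
Itaconate is absent, so ZorK is inactive.
Required activator CilA is absent, so *orvF* is not transcribed.
So OrvF is not produced.
Norleucine is absent, so JalX is active.
No repressor is bound and JalX is active, so *morW* is transcribed.
So MorW is produced and active.
With repressor MorW bound, *nerG* is not transcribed.
→ *nerG* is OFF in A.
Condition B:
Mn²⁺ is absent, so NerC is active.
No repressor is bound and NerC is active, so *elnB* is transcribed.
So ElnB is produced and active.
Zn²⁺ is absent, so CilA is inactive.
Itaconate is present, so ZorK is active.
With repressor ZorK bound, *orvF* is not transcribed.
So OrvF is not produced.
Norleucine is present, so JalX is inactive.
Required activator JalX is absent, so *morW* is not transcribed.
So MorW is not produced.
No repressor is bound and ElnB is active, so *nerG* is transcribed.
→ *nerG* is ON in B.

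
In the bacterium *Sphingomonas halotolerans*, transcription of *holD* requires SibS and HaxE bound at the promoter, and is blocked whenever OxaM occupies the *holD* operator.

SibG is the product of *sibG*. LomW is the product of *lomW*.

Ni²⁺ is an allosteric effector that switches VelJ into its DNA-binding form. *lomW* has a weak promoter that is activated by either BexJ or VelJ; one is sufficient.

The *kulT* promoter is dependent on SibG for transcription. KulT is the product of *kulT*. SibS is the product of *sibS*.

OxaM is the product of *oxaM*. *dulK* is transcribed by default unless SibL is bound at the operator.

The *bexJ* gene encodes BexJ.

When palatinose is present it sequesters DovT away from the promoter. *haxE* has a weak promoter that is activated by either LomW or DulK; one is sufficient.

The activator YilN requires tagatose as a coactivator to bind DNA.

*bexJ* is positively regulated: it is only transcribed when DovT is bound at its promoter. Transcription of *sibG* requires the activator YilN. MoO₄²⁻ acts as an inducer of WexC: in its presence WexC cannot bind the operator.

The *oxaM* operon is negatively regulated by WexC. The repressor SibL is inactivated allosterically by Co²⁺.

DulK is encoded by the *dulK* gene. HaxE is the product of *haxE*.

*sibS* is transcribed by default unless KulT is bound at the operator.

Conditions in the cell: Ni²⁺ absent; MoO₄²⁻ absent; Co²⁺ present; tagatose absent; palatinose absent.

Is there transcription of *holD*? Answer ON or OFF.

Tagatose is absent, so YilN is inactive.
Required activator YilN is absent, so *sibG* is not transcribed.
So SibG is not produced.
Required activator SibG is absent, so *kulT* is not transcribed.
So KulT is not produced.
With no repressor bound, *sibS* is transcribed.
So SibS is produced and active.
Palatinose is absent, so DovT is active.
No repressor is bound and DovT is active, so *bexJ* is transcribed.
So BexJ is produced and active.
Ni²⁺ is absent, so VelJ is inactive.
Activator BexJ is present, so *lomW* is transcribed.
So LomW is produced and active.
Co²⁺ is present, so SibL is inactive.
With no repressor bound, *dulK* is transcribed.
So DulK is produced and active.
Activator LomW is present, so *haxE* is transcribed.
So HaxE is produced and active.
MoO₄²⁻ is absent, so WexC is active.
With repressor WexC bound, *oxaM* is not transcribed.
So OxaM is not produced.
No repressor is bound and SibS and HaxE are active, so *holD* is transcribed.

ON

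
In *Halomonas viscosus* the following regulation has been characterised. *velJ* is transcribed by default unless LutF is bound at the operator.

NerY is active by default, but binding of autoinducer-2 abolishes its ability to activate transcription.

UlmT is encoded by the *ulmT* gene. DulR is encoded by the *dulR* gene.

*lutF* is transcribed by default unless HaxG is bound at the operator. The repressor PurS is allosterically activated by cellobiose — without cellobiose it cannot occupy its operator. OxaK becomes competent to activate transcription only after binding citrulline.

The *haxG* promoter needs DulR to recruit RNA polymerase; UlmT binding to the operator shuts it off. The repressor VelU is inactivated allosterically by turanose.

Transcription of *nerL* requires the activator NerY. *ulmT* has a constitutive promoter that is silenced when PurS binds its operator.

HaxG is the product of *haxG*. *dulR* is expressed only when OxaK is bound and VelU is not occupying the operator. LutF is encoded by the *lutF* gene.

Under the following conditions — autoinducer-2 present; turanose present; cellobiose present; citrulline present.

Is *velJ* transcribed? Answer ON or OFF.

ON

Turanose is present, so VelU is inactive.
Citrulline is present, so OxaK is active.
No repressor is bound and OxaK is active, so *dulR* is transcribed.
So DulR is produced and active.
Cellobiose is present, so PurS is active.
With repressor PurS bound, *ulmT* is not transcribed.
So UlmT is not produced.
No repressor is bound and DulR is active, so *haxG* is transcribed.
So HaxG is produced and active.
With repressor HaxG bound, *lutF* is not transcribed.
So LutF is not produced.
With no repressor bound, *velJ* is transcribed.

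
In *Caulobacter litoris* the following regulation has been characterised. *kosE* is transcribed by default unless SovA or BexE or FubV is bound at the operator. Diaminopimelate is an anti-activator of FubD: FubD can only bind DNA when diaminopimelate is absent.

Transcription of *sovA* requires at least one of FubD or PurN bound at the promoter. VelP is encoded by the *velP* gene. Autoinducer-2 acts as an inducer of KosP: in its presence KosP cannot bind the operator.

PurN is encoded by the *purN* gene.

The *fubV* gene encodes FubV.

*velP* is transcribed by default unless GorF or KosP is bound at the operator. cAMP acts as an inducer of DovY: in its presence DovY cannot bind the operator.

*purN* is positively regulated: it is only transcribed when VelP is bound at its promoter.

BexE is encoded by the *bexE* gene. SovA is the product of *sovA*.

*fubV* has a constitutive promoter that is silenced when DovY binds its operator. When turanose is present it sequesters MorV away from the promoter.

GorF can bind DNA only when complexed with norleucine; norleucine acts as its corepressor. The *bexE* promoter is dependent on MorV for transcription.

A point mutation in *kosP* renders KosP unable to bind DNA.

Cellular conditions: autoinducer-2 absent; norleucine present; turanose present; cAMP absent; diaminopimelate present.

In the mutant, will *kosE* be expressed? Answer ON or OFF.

ON

Diaminopimelate is present, so FubD is inactive.
Norleucine is present, so GorF is active.
KosP is non-functional in this strain, so it has no effect.
With repressor GorF bound, *velP* is not transcribed.
So VelP is not produced.
Required activator VelP is absent, so *purN* is not transcribed.
So PurN is not produced.
No activator is available at the *sovA* promoter, so *sovA* is not transcribed.
So SovA is not produced.
Turanose is present, so MorV is inactive.
Required activator MorV is absent, so *bexE* is not transcribed.
So BexE is not produced.
cAMP is absent, so DovY is active.
With repressor DovY bound, *fubV* is not transcribed.
So FubV is not produced.
With no repressor bound, *kosE* is transcribed.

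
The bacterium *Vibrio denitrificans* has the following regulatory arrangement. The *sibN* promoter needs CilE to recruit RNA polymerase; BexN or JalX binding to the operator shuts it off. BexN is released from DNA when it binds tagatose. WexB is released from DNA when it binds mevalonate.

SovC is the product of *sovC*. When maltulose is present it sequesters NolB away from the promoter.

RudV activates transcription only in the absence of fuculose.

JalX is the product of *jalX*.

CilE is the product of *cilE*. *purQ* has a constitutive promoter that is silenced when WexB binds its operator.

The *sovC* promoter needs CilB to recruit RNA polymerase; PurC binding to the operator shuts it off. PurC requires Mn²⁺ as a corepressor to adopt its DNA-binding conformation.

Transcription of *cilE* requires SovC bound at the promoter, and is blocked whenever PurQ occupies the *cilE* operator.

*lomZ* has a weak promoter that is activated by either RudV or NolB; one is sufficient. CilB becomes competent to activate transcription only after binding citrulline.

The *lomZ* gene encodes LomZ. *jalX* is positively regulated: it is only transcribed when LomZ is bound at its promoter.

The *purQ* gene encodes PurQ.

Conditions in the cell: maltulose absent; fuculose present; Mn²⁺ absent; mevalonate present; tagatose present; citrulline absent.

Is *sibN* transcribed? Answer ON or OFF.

Tagatose is present, so BexN is inactive.
Mevalonate is present, so WexB is inactive.
With no repressor bound, *purQ* is transcribed.
So PurQ is produced and active.
Citrulline is absent, so CilB is inactive.
Mn²⁺ is absent, so PurC is inactive.
Required activator CilB is absent, so *sovC* is not transcribed.
So SovC is not produced.
With repressor PurQ bound, *cilE* is not transcribed.
So CilE is not produced.
Fuculose is present, so RudV is inactive.
Maltulose is absent, so NolB is active.
Activator NolB is present, so *lomZ* is transcribed.
So LomZ is produced and active.
No repressor is bound and LomZ is active, so *jalX* is transcribed.
So JalX is produced and active.
With repressor JalX bound, *sibN* is not transcribed.

OFF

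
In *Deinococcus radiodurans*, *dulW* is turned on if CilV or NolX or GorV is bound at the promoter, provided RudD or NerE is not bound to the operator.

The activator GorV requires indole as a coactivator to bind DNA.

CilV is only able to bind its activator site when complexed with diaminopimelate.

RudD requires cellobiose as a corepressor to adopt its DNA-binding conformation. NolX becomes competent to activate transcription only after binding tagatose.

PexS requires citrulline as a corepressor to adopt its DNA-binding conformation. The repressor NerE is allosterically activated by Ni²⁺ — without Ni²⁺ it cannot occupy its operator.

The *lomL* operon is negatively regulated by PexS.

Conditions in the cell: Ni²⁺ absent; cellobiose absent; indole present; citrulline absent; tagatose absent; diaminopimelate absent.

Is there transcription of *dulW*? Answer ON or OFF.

ON

Diaminopimelate is absent, so CilV is inactive.
Cellobiose is absent, so RudD is inactive.
Tagatose is absent, so NolX is inactive.
Ni²⁺ is absent, so NerE is inactive.
Indole is present, so GorV is active.
Activator GorV is present, so *dulW* is transcribed.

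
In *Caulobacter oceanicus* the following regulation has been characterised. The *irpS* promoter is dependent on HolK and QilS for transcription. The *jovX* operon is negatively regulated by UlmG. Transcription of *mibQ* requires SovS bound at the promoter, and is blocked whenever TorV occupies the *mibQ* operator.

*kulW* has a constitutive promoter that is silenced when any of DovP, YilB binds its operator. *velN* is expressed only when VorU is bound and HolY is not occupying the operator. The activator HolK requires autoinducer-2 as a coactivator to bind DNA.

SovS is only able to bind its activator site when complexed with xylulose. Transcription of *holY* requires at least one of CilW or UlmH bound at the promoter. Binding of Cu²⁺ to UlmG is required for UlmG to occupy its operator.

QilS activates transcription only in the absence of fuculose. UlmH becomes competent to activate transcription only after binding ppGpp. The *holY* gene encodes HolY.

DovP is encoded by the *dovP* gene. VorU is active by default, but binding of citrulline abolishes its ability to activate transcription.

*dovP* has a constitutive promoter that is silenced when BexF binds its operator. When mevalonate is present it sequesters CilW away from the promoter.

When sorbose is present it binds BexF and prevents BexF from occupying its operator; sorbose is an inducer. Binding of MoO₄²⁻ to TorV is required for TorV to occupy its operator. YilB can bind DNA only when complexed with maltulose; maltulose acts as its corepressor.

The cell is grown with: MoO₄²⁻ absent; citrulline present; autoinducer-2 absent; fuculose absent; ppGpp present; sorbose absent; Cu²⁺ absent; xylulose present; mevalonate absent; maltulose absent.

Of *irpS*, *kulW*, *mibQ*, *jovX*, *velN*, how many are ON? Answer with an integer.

3

Autoinducer-2 is absent, so HolK is inactive.
Fuculose is absent, so QilS is active.
Required activator HolK is absent, so *irpS* is not transcribed.
→ *irpS* is OFF.
Sorbose is absent, so BexF is active.
With repressor BexF bound, *dovP* is not transcribed.
So DovP is not produced.
Maltulose is absent, so YilB is inactive.
With no repressor bound, *kulW* is transcribed.
→ *kulW* is ON.
MoO₄²⁻ is absent, so TorV is inactive.
Xylulose is present, so SovS is active.
No repressor is bound and SovS is active, so *mibQ* is transcribed.
→ *mibQ* is ON.
Cu²⁺ is absent, so UlmG is inactive.
With no repressor bound, *jovX* is transcribed.
→ *jovX* is ON.
Mevalonate is absent, so CilW is active.
ppGpp is present, so UlmH is active.
Activator CilW is present, so *holY* is transcribed.
So HolY is produced and active.
Citrulline is present, so VorU is inactive.
With repressor HolY bound, *velN* is not transcribed.
→ *velN* is OFF.
3 of the 5 genes are transcribed.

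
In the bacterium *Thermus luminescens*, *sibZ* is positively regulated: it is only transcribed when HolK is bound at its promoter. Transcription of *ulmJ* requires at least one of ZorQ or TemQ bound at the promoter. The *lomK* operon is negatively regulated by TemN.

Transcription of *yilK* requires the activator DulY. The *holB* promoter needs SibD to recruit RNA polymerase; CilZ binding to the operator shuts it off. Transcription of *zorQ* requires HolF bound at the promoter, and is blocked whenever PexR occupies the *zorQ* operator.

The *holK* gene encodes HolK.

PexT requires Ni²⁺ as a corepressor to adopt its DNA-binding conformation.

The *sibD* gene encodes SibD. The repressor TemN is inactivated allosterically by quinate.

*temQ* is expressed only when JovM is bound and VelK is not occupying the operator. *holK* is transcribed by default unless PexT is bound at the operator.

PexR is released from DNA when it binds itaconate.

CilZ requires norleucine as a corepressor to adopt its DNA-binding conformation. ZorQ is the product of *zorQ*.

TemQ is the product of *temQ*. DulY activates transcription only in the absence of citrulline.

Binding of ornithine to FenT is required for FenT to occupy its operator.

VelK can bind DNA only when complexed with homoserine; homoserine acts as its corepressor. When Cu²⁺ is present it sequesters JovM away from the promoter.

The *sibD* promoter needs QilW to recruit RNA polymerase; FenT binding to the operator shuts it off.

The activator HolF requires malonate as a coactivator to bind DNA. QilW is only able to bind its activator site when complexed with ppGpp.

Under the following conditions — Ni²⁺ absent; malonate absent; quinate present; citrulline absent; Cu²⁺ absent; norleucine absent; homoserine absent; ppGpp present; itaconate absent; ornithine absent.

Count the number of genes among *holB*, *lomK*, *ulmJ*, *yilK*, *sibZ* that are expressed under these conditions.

Ornithine is absent, so FenT is inactive.
ppGpp is present, so QilW is active.
No repressor is bound and QilW is active, so *sibD* is transcribed.
So SibD is produced and active.
Norleucine is absent, so CilZ is inactive.
No repressor is bound and SibD is active, so *holB* is transcribed.
→ *holB* is ON.
Quinate is present, so TemN is inactive.
With no repressor bound, *lomK* is transcribed.
→ *lomK* is ON.
Malonate is absent, so HolF is inactive.
Itaconate is absent, so PexR is active.
With repressor PexR bound, *zorQ* is not transcribed.
So ZorQ is not produced.
Cu²⁺ is absent, so JovM is active.
Homoserine is absent, so VelK is inactive.
No repressor is bound and JovM is active, so *temQ* is transcribed.
So TemQ is produced and active.
Activator TemQ is present, so *ulmJ* is transcribed.
→ *ulmJ* is ON.
Citrulline is absent, so DulY is active.
No repressor is bound and DulY is active, so *yilK* is transcribed.
→ *yilK* is ON.
Ni²⁺ is absent, so PexT is inactive.
With no repressor bound, *holK* is transcribed.
So HolK is produced and active.
No repressor is bound and HolK is active, so *sibZ* is transcribed.
→ *sibZ* is ON.
5 of the 5 genes are transcribed.

5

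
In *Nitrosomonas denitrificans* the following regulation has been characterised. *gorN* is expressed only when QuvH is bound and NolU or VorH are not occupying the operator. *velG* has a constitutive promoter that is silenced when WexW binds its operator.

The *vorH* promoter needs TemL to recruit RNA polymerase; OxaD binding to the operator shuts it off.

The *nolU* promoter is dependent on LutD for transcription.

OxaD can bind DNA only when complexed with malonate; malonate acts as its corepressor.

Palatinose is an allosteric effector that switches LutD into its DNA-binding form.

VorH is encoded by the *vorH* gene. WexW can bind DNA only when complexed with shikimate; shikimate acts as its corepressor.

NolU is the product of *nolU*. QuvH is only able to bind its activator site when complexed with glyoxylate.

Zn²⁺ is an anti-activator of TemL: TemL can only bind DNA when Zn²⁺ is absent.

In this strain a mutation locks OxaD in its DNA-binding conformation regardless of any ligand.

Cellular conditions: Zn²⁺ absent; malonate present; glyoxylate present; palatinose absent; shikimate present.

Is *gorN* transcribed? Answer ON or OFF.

ON

Glyoxylate is present, so QuvH is active.
Palatinose is absent, so LutD is inactive.
Required activator LutD is absent, so *nolU* is not transcribed.
So NolU is not produced.
Zn²⁺ is absent, so TemL is active.
OxaD is constitutively active in this strain.
With repressor OxaD bound, *vorH* is not transcribed.
So VorH is not produced.
No repressor is bound and QuvH is active, so *gorN* is transcribed.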